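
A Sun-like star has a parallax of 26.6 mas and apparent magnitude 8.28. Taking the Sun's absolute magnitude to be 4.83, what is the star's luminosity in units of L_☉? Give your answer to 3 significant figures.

L/L_☉ ≈ 0.589

d = 1/p = 1000/26.6 mas = 37.59 pc
M = m − 5 log₁₀ d + 5 = 8.28 − 5·1.5751 + 5 = 5.404
M − M_☉ = 5.404 − 4.83 = 0.574
L/L_☉ = 10^(−0.4 × 0.574) = 0.5892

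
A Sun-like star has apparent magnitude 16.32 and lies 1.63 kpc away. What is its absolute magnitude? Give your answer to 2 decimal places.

d = 1.63 kpc = 1630 pc
5 log₁₀(d/10 pc) = 5 log₁₀(1630) − 5 = 11.061
M = m − 5 log₁₀(d/10) = 16.32 − 11.061 = 5.259

M ≈ 5.26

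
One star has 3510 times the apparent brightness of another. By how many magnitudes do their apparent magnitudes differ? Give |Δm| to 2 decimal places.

|Δm| ≈ 8.86

Pogson: Δm = −2.5 log₁₀(ratio) = −2.5 log₁₀(3510) = −2.5 × 3.5453 = -8.863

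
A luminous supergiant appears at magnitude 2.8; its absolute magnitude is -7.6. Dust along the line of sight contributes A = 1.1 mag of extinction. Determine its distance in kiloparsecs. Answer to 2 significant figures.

d ≈ 0.72 kpc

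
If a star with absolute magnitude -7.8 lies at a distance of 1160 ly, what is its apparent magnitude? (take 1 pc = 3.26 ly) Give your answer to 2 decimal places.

m ≈ -0.04

d = 1160 ly / 3.26 = 355.8 pc
m = M + 5 log₁₀ d − 5 = -7.8 + 5·2.5512 − 5 = -0.044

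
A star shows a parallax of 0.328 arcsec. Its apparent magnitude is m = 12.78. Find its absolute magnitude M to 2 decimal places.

M ≈ 15.36

d = 1/p = 1/0.328″ = 3.049 pc
5 log₁₀(d/10 pc) = 5 log₁₀(3.049) − 5 = -2.579
M = m − 5 log₁₀(d/10) = 12.78 + 2.579 = 15.359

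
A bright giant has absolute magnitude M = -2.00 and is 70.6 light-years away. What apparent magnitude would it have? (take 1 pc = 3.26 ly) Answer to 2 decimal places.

m ≈ -0.32

d = 70.6 ly / 3.26 = 21.66 pc
m = M + 5 log₁₀ d − 5 = -2.00 + 5·1.3356 − 5 = -0.322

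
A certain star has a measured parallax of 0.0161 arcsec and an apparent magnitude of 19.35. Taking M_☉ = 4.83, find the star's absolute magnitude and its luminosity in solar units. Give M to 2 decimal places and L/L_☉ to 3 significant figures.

d = 1/p = 1/0.0161″ = 62.11 pc
M = m − 5 log₁₀ d + 5 = 19.35 − 5·1.7932 + 5 = 15.384
M − M_☉ = 15.384 − 4.83 = 10.554
L/L_☉ = 10^(−0.4 × 10.554) = 6.003×10^-5

M ≈ 15.38; L/L_☉ ≈ 6.00×10^-5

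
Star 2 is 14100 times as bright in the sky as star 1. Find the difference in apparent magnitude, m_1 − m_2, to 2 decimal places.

Pogson: Δm = −2.5 log₁₀(ratio) = −2.5 log₁₀(14100) = −2.5 × 4.1492 = -10.373
Star 2 is brighter so has the smaller magnitude: m_1 − m_2 is positive.

m_1 − m_2 ≈ 10.37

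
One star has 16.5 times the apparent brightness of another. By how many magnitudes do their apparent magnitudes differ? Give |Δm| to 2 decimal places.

Pogson: Δm = −2.5 log₁₀(ratio) = −2.5 log₁₀(16.5) = −2.5 × 1.2175 = -3.044

|Δm| ≈ 3.04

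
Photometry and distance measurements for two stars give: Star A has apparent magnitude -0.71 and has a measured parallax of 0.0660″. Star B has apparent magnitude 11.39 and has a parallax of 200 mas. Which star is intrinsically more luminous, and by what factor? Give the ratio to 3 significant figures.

Star A: d = 1/p = 1/0.0660″ = 15.15 pc
Star A: M = m − 5 log₁₀ d + 5 = -0.71 − 5·1.1805 + 5 = -1.612
Star B: p = 200 mas = 0.200″ → d = 1/p = 5.000 pc
Star B: M = m − 5 log₁₀ d + 5 = 11.39 − 5·0.6990 + 5 = 12.895
ΔM = M_A − M_B = -1.612 − (12.895) = -14.507; smaller M is more luminous → Star A.
L ratio = 10^(0.4 |ΔM|) = 10^5.803 = 635300

Star A is more luminous, by a factor of 635000.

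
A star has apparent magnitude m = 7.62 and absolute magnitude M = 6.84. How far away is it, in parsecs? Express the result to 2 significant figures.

μ = m − M = 0.780
m − M = 5 log₁₀ d − 5
log₁₀ d = (m − M)/5 + 1 = 1.1560
d = 10^1.1560 = 14.32 pc

d ≈ 14 pc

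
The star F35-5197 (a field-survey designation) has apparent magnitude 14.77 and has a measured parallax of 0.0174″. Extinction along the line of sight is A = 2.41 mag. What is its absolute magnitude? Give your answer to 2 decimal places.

M ≈ 8.56

d = 1/p = 1/0.0174″ = 57.47 pc
5 log₁₀(d/10 pc) = 5 log₁₀(57.47) − 5 = 3.797
M = m − 5 log₁₀(d/10) − A = 14.77 − 3.797 − 2.41 = 8.563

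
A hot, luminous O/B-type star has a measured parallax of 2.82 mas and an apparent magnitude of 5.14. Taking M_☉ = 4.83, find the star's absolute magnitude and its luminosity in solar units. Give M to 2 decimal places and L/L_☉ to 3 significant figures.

d = 1/p = 1000/2.82 mas = 354.6 pc
M = m − 5 log₁₀ d + 5 = 5.14 − 5·2.5498 + 5 = -2.609
M − M_☉ = -2.609 − 4.83 = -7.439
L/L_☉ = 10^(−0.4 × -7.439) = 945.2

M ≈ -2.61; L/L_☉ ≈ 945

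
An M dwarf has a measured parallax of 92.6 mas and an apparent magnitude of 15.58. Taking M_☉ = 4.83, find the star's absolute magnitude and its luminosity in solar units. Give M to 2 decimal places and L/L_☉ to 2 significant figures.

M ≈ 15.41; L/L_☉ ≈ 5.8×10^-5

d = 1/p = 1000/92.6 mas = 10.80 pc
M = m − 5 log₁₀ d + 5 = 15.58 − 5·1.0334 + 5 = 15.413
M − M_☉ = 15.413 − 4.83 = 10.583
L/L_☉ = 10^(−0.4 × 10.583) = 5.845×10^-5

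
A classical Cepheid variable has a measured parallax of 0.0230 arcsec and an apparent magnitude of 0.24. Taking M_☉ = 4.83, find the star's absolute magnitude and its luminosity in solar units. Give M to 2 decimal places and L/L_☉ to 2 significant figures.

M ≈ -2.95; L/L_☉ ≈ 1300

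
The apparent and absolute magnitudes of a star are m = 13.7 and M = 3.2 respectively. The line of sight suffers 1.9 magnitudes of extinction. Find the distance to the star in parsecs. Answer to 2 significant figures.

d ≈ 520 pc

m − M = 5 log₁₀(d/10 pc) + A  ⇒  13.7 − (3.2) − 1.9 = 5 log₁₀(d/10)
8.600 = 5 log₁₀(d/10)
log₁₀ d = (m − M − A)/5 + 1 = 2.7200
d = 10^2.7200 = 524.8 pc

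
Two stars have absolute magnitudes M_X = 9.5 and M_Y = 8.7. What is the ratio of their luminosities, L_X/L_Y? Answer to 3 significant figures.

L_X/L_Y ≈ 0.479

ΔM = M_X − M_Y = 0.8
L_X/L_Y = 10^(−0.4 ΔM) = 10^-0.320 = 0.4786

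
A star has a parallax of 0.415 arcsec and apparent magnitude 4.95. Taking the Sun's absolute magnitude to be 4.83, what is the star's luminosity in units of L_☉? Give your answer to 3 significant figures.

L/L_☉ ≈ 0.0520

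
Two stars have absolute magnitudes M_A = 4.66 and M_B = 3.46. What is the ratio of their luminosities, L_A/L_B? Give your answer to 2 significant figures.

L_A/L_B ≈ 0.33

ΔM = M_A − M_B = 1.20
L_A/L_B = 10^(−0.4 ΔM) = 10^-0.480 = 0.3311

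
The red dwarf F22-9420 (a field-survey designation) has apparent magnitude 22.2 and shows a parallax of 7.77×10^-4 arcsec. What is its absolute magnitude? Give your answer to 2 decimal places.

M ≈ 11.65

d = 1/p = 1/7.77×10^-4″ = 1287 pc
5 log₁₀(d/10 pc) = 5 log₁₀(1287) − 5 = 10.548
M = m − 5 log₁₀(d/10) = 22.2 − 10.548 = 11.652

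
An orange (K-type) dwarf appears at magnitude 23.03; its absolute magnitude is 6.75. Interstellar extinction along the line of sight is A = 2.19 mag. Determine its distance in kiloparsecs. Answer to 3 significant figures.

d ≈ 6.58 kpc

m − M = 5 log₁₀(d/10 pc) + A  ⇒  23.03 − (6.75) − 2.19 = 5 log₁₀(d/10)
14.090 = 5 log₁₀(d/10)
log₁₀ d = (m − M − A)/5 + 1 = 3.8180
d = 10^3.8180 = 6577 pc
= 6.577 kpc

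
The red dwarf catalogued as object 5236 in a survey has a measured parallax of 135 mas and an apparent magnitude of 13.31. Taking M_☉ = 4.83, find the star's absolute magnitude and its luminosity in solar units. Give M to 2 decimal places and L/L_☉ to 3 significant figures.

d = 1/p = 1000/135 mas = 7.407 pc
M = m − 5 log₁₀ d + 5 = 13.31 − 5·0.8697 + 5 = 13.962
M − M_☉ = 13.962 − 4.83 = 9.132
L/L_☉ = 10^(−0.4 × 9.132) = 2.225×10^-4

M ≈ 13.96; L/L_☉ ≈ 2.23×10^-4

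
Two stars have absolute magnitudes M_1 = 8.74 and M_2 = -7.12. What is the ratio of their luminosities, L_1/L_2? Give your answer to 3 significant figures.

ΔM = M_1 − M_2 = 15.86
L_1/L_2 = 10^(−0.4 ΔM) = 10^-6.344 = 4.529×10^-7

L_1/L_2 ≈ 4.53×10^-7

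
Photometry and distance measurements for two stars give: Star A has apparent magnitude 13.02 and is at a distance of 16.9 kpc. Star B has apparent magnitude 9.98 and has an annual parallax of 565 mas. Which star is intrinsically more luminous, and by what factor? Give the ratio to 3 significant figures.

Star A: d = 16.9 kpc = 16900 pc
Star A: M = m − 5 log₁₀ d + 5 = 13.02 − 5·4.2279 + 5 = -3.119
Star B: p = 565 mas = 0.565″ → d = 1/p = 1.770 pc
Star B: M = m − 5 log₁₀ d + 5 = 9.98 − 5·0.2480 + 5 = 13.740
ΔM = M_A − M_B = -3.119 − (13.740) = -16.860; smaller M is more luminous → Star A.
L ratio = 10^(0.4 |ΔM|) = 10^6.744 = 5.545×10^6

Star A is more luminous, by a factor of 5.54×10^6.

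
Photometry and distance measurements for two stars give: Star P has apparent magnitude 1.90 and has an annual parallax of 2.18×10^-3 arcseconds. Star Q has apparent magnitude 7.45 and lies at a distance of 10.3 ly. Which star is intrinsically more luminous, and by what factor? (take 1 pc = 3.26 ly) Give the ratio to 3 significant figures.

Star P is more luminous, by a factor of 3.50×10^6.

Star P: d = 1/p = 1/2.18×10^-3″ = 458.7 pc
Star P: M = m − 5 log₁₀ d + 5 = 1.90 − 5·2.6615 + 5 = -6.408
Star Q: d = 10.3 ly / 3.26 = 3.160 pc
Star Q: M = m − 5 log₁₀ d + 5 = 7.45 − 5·0.4996 + 5 = 9.952
ΔM = M_P − M_Q = -6.408 − (9.952) = -16.360; smaller M is more luminous → Star P.
L ratio = 10^(0.4 |ΔM|) = 10^6.544 = 3.498×10^6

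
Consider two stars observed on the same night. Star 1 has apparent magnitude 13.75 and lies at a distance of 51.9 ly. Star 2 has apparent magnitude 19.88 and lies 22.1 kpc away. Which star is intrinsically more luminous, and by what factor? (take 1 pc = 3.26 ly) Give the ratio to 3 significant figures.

Star 1: d = 51.9 ly / 3.26 = 15.92 pc
Star 1: M = m − 5 log₁₀ d + 5 = 13.75 − 5·1.2019 + 5 = 12.740
Star 2: d = 22.1 kpc = 22100 pc
Star 2: M = m − 5 log₁₀ d + 5 = 19.88 − 5·4.3444 + 5 = 3.158
ΔM = M_1 − M_2 = 12.740 − (3.158) = 9.582; smaller M is more luminous → Star 2.
L ratio = 10^(0.4 |ΔM|) = 10^3.833 = 6806

Star 2 is more luminous, by a factor of 6810.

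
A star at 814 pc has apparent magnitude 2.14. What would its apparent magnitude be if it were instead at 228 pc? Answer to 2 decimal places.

Flux ∝ 1/d², so Δm = 5 log₁₀(d₂/d₁) = 5 log₁₀(228/814) = -2.763
m₂ = m₁ + Δm = 2.14 + (-2.763) = -0.623

m ≈ -0.62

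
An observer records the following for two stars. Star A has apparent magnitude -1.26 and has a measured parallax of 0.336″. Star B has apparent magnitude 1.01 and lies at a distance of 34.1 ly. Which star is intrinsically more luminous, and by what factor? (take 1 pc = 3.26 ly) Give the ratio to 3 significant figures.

Star A: d = 1/p = 1/0.336″ = 2.976 pc
Star A: M = m − 5 log₁₀ d + 5 = -1.26 − 5·0.4737 + 5 = 1.372
Star B: d = 34.1 ly / 3.26 = 10.46 pc
Star B: M = m − 5 log₁₀ d + 5 = 1.01 − 5·1.0195 + 5 = 0.912
ΔM = M_A − M_B = 1.372 − (0.912) = 0.459; smaller M is more luminous → Star B.
L ratio = 10^(0.4 |ΔM|) = 10^0.184 = 1.527

Star B is more luminous, by a factor of 1.53.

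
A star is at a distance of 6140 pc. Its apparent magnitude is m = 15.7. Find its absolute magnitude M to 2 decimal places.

M ≈ 1.76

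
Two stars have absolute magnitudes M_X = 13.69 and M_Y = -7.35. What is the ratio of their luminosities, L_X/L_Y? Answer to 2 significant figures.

ΔM = M_X − M_Y = 21.04
L_X/L_Y = 10^(−0.4 ΔM) = 10^-8.416 = 3.837×10^-9

L_X/L_Y ≈ 3.8×10^-9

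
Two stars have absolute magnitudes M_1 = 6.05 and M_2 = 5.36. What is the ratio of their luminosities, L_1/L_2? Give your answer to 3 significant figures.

ΔM = M_1 − M_2 = 0.69
L_1/L_2 = 10^(−0.4 ΔM) = 10^-0.276 = 0.5297

L_1/L_2 ≈ 0.530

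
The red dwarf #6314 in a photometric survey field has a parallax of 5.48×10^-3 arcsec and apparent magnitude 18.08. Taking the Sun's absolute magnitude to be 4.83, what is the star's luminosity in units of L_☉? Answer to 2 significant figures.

L/L_☉ ≈ 1.7×10^-3

d = 1/p = 1/5.48×10^-3″ = 182.5 pc
M = m − 5 log₁₀ d + 5 = 18.08 − 5·2.2612 + 5 = 11.774
M − M_☉ = 11.774 − 4.83 = 6.944
L/L_☉ = 10^(−0.4 × 6.944) = 1.669×10^-3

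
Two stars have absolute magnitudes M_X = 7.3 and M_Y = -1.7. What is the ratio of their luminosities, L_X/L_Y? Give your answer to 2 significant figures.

ΔM = M_X − M_Y = 9.0
L_X/L_Y = 10^(−0.4 ΔM) = 10^-3.600 = 2.512×10^-4

L_X/L_Y ≈ 2.5×10^-4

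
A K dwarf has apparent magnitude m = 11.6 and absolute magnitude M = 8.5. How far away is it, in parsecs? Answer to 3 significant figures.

d ≈ 41.7 pc

μ = m − M = 3.100
m − M = 5 log₁₀ d − 5
log₁₀ d = (m − M)/5 + 1 = 1.6200
d = 10^1.6200 = 41.69 pc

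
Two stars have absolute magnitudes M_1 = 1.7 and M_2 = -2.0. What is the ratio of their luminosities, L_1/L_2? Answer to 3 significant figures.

ΔM = M_1 − M_2 = 3.7
L_1/L_2 = 10^(−0.4 ΔM) = 10^-1.480 = 0.03311

L_1/L_2 ≈ 0.0331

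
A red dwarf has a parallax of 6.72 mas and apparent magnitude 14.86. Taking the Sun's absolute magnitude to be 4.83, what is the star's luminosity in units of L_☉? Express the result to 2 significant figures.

d = 1/p = 1000/6.72 mas = 148.8 pc
M = m − 5 log₁₀ d + 5 = 14.86 − 5·2.1726 + 5 = 8.997
M − M_☉ = 8.997 − 4.83 = 4.167
L/L_☉ = 10^(−0.4 × 4.167) = 0.02154

L/L_☉ ≈ 0.022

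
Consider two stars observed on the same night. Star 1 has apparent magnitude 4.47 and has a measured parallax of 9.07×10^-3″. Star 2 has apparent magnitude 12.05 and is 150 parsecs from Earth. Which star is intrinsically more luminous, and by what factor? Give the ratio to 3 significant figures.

Star 1 is more luminous, by a factor of 582.

Star 1: d = 1/p = 1/9.07×10^-3″ = 110.3 pc
Star 1: M = m − 5 log₁₀ d + 5 = 4.47 − 5·2.0424 + 5 = -0.742
Star 2: M = m − 5 log₁₀ d + 5 = 12.05 − 5·2.1761 + 5 = 6.170
ΔM = M_1 − M_2 = -0.742 − (6.170) = -6.912; smaller M is more luminous → Star 1.
L ratio = 10^(0.4 |ΔM|) = 10^2.765 = 581.6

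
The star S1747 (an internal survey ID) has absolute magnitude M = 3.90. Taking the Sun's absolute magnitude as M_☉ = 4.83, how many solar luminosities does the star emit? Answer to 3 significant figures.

L/L_☉ ≈ 2.36

M − M_☉ = 3.90 − 4.83 = -0.930
L/L_☉ = 10^(−0.4 (M − M_☉)) = 10^0.372 = 2.355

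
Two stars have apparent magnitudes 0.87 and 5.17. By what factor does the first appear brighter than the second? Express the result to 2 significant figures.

Magnitude difference = -4.30
Flux ratio = 10^(−0.4 Δm) = 10^(−0.4 × -4.30) = 10^1.720 = 52.48

52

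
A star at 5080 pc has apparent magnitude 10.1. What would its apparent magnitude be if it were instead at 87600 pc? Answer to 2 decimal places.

Flux ∝ 1/d², so Δm = 5 log₁₀(d₂/d₁) = 5 log₁₀(87600/5080) = 6.183
m₂ = m₁ + Δm = 10.1 + (6.183) = 16.283

m ≈ 16.28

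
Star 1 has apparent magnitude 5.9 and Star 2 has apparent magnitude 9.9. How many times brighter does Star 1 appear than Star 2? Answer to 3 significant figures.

39.8

Δm = 5.9 − (9.9) = -4.0
Flux ratio = 10^(−0.4 Δm) = 10^(−0.4 × -4.0) = 10^1.600 = 39.81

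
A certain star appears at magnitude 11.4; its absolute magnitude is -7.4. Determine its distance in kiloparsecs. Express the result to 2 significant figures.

d ≈ 58 kpc

Distance modulus: m − M = 11.4 − (-7.4) = 18.800
m − M = 5 log₁₀ d − 5
log₁₀ d = (m − M)/5 + 1 = 4.7600
d = 10^4.7600 = 57540 pc
= 57.54 kpc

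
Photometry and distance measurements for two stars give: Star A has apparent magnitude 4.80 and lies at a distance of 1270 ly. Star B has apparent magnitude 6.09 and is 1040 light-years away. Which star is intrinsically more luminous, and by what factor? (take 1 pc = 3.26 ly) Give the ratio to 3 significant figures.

Star A: d = 1270 ly / 3.26 = 389.6 pc
Star A: M = m − 5 log₁₀ d + 5 = 4.80 − 5·2.5906 + 5 = -3.153
Star B: d = 1040 ly / 3.26 = 319.0 pc
Star B: M = m − 5 log₁₀ d + 5 = 6.09 − 5·2.5038 + 5 = -1.429
ΔM = M_A − M_B = -3.153 − (-1.429) = -1.724; smaller M is more luminous → Star A.
L ratio = 10^(0.4 |ΔM|) = 10^0.690 = 4.893

Star A is more luminous, by a factor of 4.89.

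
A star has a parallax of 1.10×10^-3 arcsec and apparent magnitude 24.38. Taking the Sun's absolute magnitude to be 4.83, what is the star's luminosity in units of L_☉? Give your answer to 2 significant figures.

L/L_☉ ≈ 1.3×10^-4

d = 1/p = 1/1.10×10^-3″ = 909.1 pc
M = m − 5 log₁₀ d + 5 = 24.38 − 5·2.9586 + 5 = 14.587
M − M_☉ = 14.587 − 4.83 = 9.757
L/L_☉ = 10^(−0.4 × 9.757) = 1.251×10^-4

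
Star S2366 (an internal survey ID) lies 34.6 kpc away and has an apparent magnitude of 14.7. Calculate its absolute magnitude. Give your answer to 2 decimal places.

M ≈ -3.00

d = 34.6 kpc = 34600 pc
5 log₁₀(d/10 pc) = 5 log₁₀(34600) − 5 = 17.695
M = m − 5 log₁₀(d/10) = 14.7 − 17.695 = -2.995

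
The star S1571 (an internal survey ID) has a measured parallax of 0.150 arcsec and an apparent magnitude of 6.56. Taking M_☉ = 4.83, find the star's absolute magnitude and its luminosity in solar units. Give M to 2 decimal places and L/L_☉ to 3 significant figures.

M ≈ 7.44; L/L_☉ ≈ 0.0903

d = 1/p = 1/0.150″ = 6.667 pc
M = m − 5 log₁₀ d + 5 = 6.56 − 5·0.8239 + 5 = 7.440
M − M_☉ = 7.440 − 4.83 = 2.610
L/L_☉ = 10^(−0.4 × 2.610) = 0.09033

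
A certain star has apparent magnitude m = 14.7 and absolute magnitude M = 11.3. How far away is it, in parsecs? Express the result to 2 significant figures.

Distance modulus: m − M = 14.7 − (11.3) = 3.400
m − M = 5 log₁₀ d − 5
log₁₀ d = (m − M)/5 + 1 = 1.6800
d = 10^1.6800 = 47.86 pc

d ≈ 48 pc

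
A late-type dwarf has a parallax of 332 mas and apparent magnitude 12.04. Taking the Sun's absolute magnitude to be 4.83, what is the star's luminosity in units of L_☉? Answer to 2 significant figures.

d = 1/p = 1000/332 mas = 3.012 pc
M = m − 5 log₁₀ d + 5 = 12.04 − 5·0.4789 + 5 = 14.646
M − M_☉ = 14.646 − 4.83 = 9.816
L/L_☉ = 10^(−0.4 × 9.816) = 1.185×10^-4

L/L_☉ ≈ 1.2×10^-4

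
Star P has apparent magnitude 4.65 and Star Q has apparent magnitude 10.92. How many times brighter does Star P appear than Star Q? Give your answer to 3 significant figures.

Δm = 4.65 − (10.92) = -6.27
Flux ratio = 10^(−0.4 Δm) = 10^(−0.4 × -6.27) = 10^2.508 = 322.1

322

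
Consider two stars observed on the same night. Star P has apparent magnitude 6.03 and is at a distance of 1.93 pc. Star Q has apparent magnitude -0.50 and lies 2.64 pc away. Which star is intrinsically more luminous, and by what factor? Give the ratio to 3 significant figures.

Star Q is more luminous, by a factor of 766.

Star P: M = m − 5 log₁₀ d + 5 = 6.03 − 5·0.2856 + 5 = 9.602
Star Q: M = m − 5 log₁₀ d + 5 = -0.50 − 5·0.4216 + 5 = 2.392
ΔM = M_P − M_Q = 9.602 − (2.392) = 7.210; smaller M is more luminous → Star Q.
L ratio = 10^(0.4 |ΔM|) = 10^2.884 = 765.8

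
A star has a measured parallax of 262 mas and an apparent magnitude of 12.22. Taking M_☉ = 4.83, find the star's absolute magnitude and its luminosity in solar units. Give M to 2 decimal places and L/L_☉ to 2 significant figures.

M ≈ 14.31; L/L_☉ ≈ 1.6×10^-4

d = 1/p = 1000/262 mas = 3.817 pc
M = m − 5 log₁₀ d + 5 = 12.22 − 5·0.5817 + 5 = 14.312
M − M_☉ = 14.312 − 4.83 = 9.482
L/L_☉ = 10^(−0.4 × 9.482) = 1.612×10^-4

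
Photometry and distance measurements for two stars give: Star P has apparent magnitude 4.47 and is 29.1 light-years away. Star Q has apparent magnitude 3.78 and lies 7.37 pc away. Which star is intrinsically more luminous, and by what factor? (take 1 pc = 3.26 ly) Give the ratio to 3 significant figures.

Star P: d = 29.1 ly / 3.26 = 8.926 pc
Star P: M = m − 5 log₁₀ d + 5 = 4.47 − 5·0.9507 + 5 = 4.717
Star Q: M = m − 5 log₁₀ d + 5 = 3.78 − 5·0.8675 + 5 = 4.443
ΔM = M_P − M_Q = 4.717 − (4.443) = 0.274; smaller M is more luminous → Star Q.
L ratio = 10^(0.4 |ΔM|) = 10^0.110 = 1.287

Star Q is more luminous, by a factor of 1.29.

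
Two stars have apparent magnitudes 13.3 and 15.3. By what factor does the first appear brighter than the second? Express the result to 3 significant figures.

Magnitude difference = -2.0
Flux ratio = 10^(−0.4 Δm) = 10^(−0.4 × -2.0) = 10^0.800 = 6.310

6.31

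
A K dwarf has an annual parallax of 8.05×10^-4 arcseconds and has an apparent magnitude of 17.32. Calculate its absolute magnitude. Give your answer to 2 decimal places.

d = 1/p = 1/8.05×10^-4″ = 1242 pc
5 log₁₀(d/10 pc) = 5 log₁₀(1242) − 5 = 10.471
M = m − 5 log₁₀(d/10) = 17.32 − 10.471 = 6.849

M ≈ 6.85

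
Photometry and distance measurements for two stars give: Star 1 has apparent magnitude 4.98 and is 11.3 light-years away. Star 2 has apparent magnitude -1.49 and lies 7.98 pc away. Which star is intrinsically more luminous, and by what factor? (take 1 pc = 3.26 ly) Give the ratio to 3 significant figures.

Star 1: d = 11.3 ly / 3.26 = 3.466 pc
Star 1: M = m − 5 log₁₀ d + 5 = 4.98 − 5·0.5399 + 5 = 7.281
Star 2: M = m − 5 log₁₀ d + 5 = -1.49 − 5·0.9020 + 5 = -1.000
ΔM = M_1 − M_2 = 7.281 − (-1.000) = 8.281; smaller M is more luminous → Star 2.
L ratio = 10^(0.4 |ΔM|) = 10^3.312 = 2053

Star 2 is more luminous, by a factor of 2050.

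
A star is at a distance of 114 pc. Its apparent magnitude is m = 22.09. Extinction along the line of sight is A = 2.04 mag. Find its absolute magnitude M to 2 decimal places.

M ≈ 14.77

5 log₁₀(d/10 pc) = 5 log₁₀(114.0) − 5 = 5.285
M = m − 5 log₁₀(d/10) − A = 22.09 − 5.285 − 2.04 = 14.765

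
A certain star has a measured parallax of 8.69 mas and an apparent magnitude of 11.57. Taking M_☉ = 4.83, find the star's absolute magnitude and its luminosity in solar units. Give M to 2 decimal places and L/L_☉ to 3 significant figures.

M ≈ 6.27; L/L_☉ ≈ 0.267

d = 1/p = 1000/8.69 mas = 115.1 pc
M = m − 5 log₁₀ d + 5 = 11.57 − 5·2.0610 + 5 = 6.265
M − M_☉ = 6.265 − 4.83 = 1.435
L/L_☉ = 10^(−0.4 × 1.435) = 0.2667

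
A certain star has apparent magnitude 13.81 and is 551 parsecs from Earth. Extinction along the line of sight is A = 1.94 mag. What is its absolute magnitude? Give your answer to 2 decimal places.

5 log₁₀(d/10 pc) = 5 log₁₀(551.0) − 5 = 8.706
M = m − 5 log₁₀(d/10) − A = 13.81 − 8.706 − 1.94 = 3.164

M ≈ 3.16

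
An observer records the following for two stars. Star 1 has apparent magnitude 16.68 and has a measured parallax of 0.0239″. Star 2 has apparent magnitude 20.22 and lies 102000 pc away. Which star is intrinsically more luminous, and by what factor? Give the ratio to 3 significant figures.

Star 2 is more luminous, by a factor of 228000.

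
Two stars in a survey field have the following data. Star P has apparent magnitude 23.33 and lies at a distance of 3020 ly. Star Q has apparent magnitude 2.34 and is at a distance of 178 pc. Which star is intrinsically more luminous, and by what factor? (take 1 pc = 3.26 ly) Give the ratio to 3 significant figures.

Star Q is more luminous, by a factor of 9.19×10^6.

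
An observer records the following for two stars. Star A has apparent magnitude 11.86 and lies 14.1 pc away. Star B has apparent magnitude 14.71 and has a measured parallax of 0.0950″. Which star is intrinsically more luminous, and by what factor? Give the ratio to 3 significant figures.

Star A: M = m − 5 log₁₀ d + 5 = 11.86 − 5·1.1492 + 5 = 11.114
Star B: d = 1/p = 1/0.0950″ = 10.53 pc
Star B: M = m − 5 log₁₀ d + 5 = 14.71 − 5·1.0223 + 5 = 14.599
ΔM = M_A − M_B = 11.114 − (14.599) = -3.485; smaller M is more luminous → Star A.
L ratio = 10^(0.4 |ΔM|) = 10^1.394 = 24.77

Star A is more luminous, by a factor of 24.8.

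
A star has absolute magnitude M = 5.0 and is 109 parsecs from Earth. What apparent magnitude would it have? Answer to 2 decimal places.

m = M + 5 log₁₀ d − 5 = 5.0 + 5·2.0374 − 5 = 10.187

m ≈ 10.19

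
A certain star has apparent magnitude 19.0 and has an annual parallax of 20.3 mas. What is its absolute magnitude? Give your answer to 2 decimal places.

M ≈ 15.54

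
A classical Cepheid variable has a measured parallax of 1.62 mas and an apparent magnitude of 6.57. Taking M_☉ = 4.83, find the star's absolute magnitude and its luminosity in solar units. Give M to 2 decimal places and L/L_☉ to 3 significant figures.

M ≈ -2.38; L/L_☉ ≈ 767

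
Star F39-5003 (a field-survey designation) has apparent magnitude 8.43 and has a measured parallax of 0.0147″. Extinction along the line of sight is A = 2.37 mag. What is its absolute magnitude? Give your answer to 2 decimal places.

d = 1/p = 1/0.0147″ = 68.03 pc
5 log₁₀(d/10 pc) = 5 log₁₀(68.03) − 5 = 4.163
M = m − 5 log₁₀(d/10) − A = 8.43 − 4.163 − 2.37 = 1.897

M ≈ 1.90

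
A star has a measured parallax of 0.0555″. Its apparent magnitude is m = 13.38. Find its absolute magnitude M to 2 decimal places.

M ≈ 12.10

d = 1/p = 1/0.0555″ = 18.02 pc
5 log₁₀(d/10 pc) = 5 log₁₀(18.02) − 5 = 1.279
M = m − 5 log₁₀(d/10) = 13.38 − 1.279 = 12.101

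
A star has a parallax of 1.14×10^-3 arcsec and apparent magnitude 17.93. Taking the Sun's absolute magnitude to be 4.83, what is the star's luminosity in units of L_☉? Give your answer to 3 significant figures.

d = 1/p = 1/1.14×10^-3″ = 877.2 pc
M = m − 5 log₁₀ d + 5 = 17.93 − 5·2.9431 + 5 = 8.215
M − M_☉ = 8.215 − 4.83 = 3.385
L/L_☉ = 10^(−0.4 × 3.385) = 0.04428

L/L_☉ ≈ 0.0443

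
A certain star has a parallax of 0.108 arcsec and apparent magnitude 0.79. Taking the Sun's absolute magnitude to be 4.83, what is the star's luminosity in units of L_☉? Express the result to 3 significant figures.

L/L_☉ ≈ 35.4

d = 1/p = 1/0.108″ = 9.259 pc
M = m − 5 log₁₀ d + 5 = 0.79 − 5·0.9666 + 5 = 0.957
M − M_☉ = 0.957 − 4.83 = -3.873
L/L_☉ = 10^(−0.4 × -3.873) = 35.41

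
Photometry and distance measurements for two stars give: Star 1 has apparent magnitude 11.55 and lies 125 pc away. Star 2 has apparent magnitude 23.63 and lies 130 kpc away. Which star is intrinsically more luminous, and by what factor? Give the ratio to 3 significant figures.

Star 1: M = m − 5 log₁₀ d + 5 = 11.55 − 5·2.0969 + 5 = 6.065
Star 2: d = 130 kpc = 130000 pc
Star 2: M = m − 5 log₁₀ d + 5 = 23.63 − 5·5.1139 + 5 = 3.060
ΔM = M_1 − M_2 = 6.065 − (3.060) = 3.005; smaller M is more luminous → Star 2.
L ratio = 10^(0.4 |ΔM|) = 10^1.202 = 15.92

Star 2 is more luminous, by a factor of 15.9.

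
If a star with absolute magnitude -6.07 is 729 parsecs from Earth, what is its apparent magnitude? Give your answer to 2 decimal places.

m ≈ 3.24

m = M + 5 log₁₀ d − 5 = -6.07 + 5·2.8627 − 5 = 3.244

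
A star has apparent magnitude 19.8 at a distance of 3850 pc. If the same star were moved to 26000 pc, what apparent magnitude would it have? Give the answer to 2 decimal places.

m ≈ 23.95

Flux ∝ 1/d², so Δm = 5 log₁₀(d₂/d₁) = 5 log₁₀(26000/3850) = 4.148
m₂ = m₁ + Δm = 19.8 + (4.148) = 23.948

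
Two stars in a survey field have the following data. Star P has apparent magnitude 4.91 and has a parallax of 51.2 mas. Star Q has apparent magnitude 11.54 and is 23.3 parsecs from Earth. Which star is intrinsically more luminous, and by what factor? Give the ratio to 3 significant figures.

Star P: p = 51.2 mas = 0.0512″ → d = 1/p = 19.53 pc
Star P: M = m − 5 log₁₀ d + 5 = 4.91 − 5·1.2907 + 5 = 3.456
Star Q: M = m − 5 log₁₀ d + 5 = 11.54 − 5·1.3674 + 5 = 9.703
ΔM = M_P − M_Q = 3.456 − (9.703) = -6.247; smaller M is more luminous → Star P.
L ratio = 10^(0.4 |ΔM|) = 10^2.499 = 315.3

Star P is more luminous, by a factor of 315.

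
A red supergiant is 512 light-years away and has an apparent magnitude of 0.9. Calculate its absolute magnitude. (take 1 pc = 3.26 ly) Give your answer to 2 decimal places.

M ≈ -5.08

d = 512 ly / 3.26 = 157.1 pc
5 log₁₀(d/10 pc) = 5 log₁₀(157.1) − 5 = 5.980
M = m − 5 log₁₀(d/10) = 0.9 − 5.980 = -5.080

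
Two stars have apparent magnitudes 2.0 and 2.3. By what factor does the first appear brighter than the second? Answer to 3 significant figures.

Δm = 2.0 − (2.3) = -0.3
Flux ratio = 10^(−0.4 Δm) = 10^(−0.4 × -0.3) = 10^0.120 = 1.318

1.32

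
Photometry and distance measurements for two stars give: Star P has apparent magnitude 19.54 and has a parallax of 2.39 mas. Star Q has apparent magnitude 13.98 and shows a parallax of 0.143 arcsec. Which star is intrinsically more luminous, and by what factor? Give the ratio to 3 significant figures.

Star P is more luminous, by a factor of 21.4.

Star P: p = 2.39 mas = 2.39×10^-3″ → d = 1/p = 418.4 pc
Star P: M = m − 5 log₁₀ d + 5 = 19.54 − 5·2.6216 + 5 = 11.432
Star Q: d = 1/p = 1/0.143″ = 6.993 pc
Star Q: M = m − 5 log₁₀ d + 5 = 13.98 − 5·0.8447 + 5 = 14.757
ΔM = M_P − M_Q = 11.432 − (14.757) = -3.325; smaller M is more luminous → Star P.
L ratio = 10^(0.4 |ΔM|) = 10^1.330 = 21.37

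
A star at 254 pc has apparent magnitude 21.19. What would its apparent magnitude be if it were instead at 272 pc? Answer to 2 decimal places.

m ≈ 21.34

Flux ∝ 1/d², so Δm = 5 log₁₀(d₂/d₁) = 5 log₁₀(272/254) = 0.149
m₂ = m₁ + Δm = 21.19 + (0.149) = 21.339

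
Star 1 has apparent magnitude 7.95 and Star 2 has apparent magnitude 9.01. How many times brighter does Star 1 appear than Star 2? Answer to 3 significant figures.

2.65

Δm = 7.95 − (9.01) = -1.06
Flux ratio = 10^(−0.4 Δm) = 10^(−0.4 × -1.06) = 10^0.424 = 2.655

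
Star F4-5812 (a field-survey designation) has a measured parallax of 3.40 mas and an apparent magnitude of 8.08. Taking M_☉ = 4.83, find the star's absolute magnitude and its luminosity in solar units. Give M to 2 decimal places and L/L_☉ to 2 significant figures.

d = 1/p = 1000/3.40 mas = 294.1 pc
M = m − 5 log₁₀ d + 5 = 8.08 − 5·2.4685 + 5 = 0.737
M − M_☉ = 0.737 − 4.83 = -4.093
L/L_☉ = 10^(−0.4 × -4.093) = 43.36

M ≈ 0.74; L/L_☉ ≈ 43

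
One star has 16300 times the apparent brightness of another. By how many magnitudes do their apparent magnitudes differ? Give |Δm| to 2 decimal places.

|Δm| ≈ 10.53

Pogson: Δm = −2.5 log₁₀(ratio) = −2.5 log₁₀(16300) = −2.5 × 4.2122 = -10.530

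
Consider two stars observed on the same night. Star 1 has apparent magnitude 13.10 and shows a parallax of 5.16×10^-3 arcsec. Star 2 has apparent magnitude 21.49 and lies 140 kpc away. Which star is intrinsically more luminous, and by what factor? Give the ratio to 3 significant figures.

Star 2 is more luminous, by a factor of 230.

Star 1: d = 1/p = 1/5.16×10^-3″ = 193.8 pc
Star 1: M = m − 5 log₁₀ d + 5 = 13.10 − 5·2.2874 + 5 = 6.663
Star 2: d = 140 kpc = 140000 pc
Star 2: M = m − 5 log₁₀ d + 5 = 21.49 − 5·5.1461 + 5 = 0.759
ΔM = M_1 − M_2 = 6.663 − (0.759) = 5.904; smaller M is more luminous → Star 2.
L ratio = 10^(0.4 |ΔM|) = 10^2.362 = 229.9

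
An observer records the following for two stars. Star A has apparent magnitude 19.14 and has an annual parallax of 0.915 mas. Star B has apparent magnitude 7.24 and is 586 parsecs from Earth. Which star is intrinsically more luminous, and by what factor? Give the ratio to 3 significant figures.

Star A: p = 0.915 mas = 9.15×10^-4″ → d = 1/p = 1093 pc
Star A: M = m − 5 log₁₀ d + 5 = 19.14 − 5·3.0386 + 5 = 8.947
Star B: M = m − 5 log₁₀ d + 5 = 7.24 − 5·2.7679 + 5 = -1.599
ΔM = M_A − M_B = 8.947 − (-1.599) = 10.547; smaller M is more luminous → Star B.
L ratio = 10^(0.4 |ΔM|) = 10^4.219 = 16540

Star B is more luminous, by a factor of 16500.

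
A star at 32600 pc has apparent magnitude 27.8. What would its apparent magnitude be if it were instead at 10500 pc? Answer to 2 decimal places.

m ≈ 25.34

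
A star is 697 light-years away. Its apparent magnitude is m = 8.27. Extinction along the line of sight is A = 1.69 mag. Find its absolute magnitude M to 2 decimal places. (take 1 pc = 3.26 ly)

M ≈ -0.07

d = 697 ly / 3.26 = 213.8 pc
5 log₁₀(d/10 pc) = 5 log₁₀(213.8) − 5 = 6.650
M = m − 5 log₁₀(d/10) − A = 8.27 − 6.650 − 1.69 = -0.070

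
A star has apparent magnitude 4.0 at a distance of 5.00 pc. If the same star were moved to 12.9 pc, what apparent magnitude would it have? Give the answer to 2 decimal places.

Flux ∝ 1/d², so Δm = 5 log₁₀(d₂/d₁) = 5 log₁₀(12.9/5.00) = 2.058
m₂ = m₁ + Δm = 4.0 + (2.058) = 6.058

m ≈ 6.06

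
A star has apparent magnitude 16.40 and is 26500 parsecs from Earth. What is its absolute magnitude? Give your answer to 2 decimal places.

5 log₁₀(d/10 pc) = 5 log₁₀(26500) − 5 = 17.116
M = m − 5 log₁₀(d/10) = 16.40 − 17.116 = -0.716

M ≈ -0.72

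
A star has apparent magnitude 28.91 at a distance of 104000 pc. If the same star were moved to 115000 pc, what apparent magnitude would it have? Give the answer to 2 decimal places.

m ≈ 29.13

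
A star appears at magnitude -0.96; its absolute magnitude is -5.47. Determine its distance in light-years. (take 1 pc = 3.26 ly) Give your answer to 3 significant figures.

d ≈ 260 ly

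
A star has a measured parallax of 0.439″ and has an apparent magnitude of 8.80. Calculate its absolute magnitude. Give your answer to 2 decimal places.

d = 1/p = 1/0.439″ = 2.278 pc
5 log₁₀(d/10 pc) = 5 log₁₀(2.278) − 5 = -3.212
M = m − 5 log₁₀(d/10) = 8.80 + 3.212 = 12.012

M ≈ 12.01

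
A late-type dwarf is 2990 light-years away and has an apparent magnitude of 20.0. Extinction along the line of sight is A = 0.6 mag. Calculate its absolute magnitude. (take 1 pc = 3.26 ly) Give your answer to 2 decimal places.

M ≈ 9.59

d = 2990 ly / 3.26 = 917.2 pc
5 log₁₀(d/10 pc) = 5 log₁₀(917.2) − 5 = 9.812
M = m − 5 log₁₀(d/10) − A = 20.0 − 9.812 − 0.6 = 9.588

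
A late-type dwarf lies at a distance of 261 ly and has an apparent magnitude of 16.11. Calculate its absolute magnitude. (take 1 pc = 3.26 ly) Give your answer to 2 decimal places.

M ≈ 11.59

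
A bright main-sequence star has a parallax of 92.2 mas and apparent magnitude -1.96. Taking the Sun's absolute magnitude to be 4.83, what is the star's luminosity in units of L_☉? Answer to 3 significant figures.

L/L_☉ ≈ 612

d = 1/p = 1000/92.2 mas = 10.85 pc
M = m − 5 log₁₀ d + 5 = -1.96 − 5·1.0353 + 5 = -2.136
M − M_☉ = -2.136 − 4.83 = -6.966
L/L_☉ = 10^(−0.4 × -6.966) = 611.7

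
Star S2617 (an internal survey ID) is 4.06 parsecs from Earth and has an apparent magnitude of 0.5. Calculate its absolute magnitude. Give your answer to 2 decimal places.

M ≈ 2.46

5 log₁₀(d/10 pc) = 5 log₁₀(4.060) − 5 = -1.957
M = m − 5 log₁₀(d/10) = 0.5 + 1.957 = 2.457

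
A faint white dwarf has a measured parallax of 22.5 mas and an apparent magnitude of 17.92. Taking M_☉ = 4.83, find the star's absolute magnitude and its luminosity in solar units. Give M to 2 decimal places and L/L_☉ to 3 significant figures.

M ≈ 14.68; L/L_☉ ≈ 1.15×10^-4

d = 1/p = 1000/22.5 mas = 44.44 pc
M = m − 5 log₁₀ d + 5 = 17.92 − 5·1.6478 + 5 = 14.681
M − M_☉ = 14.681 − 4.83 = 9.851
L/L_☉ = 10^(−0.4 × 9.851) = 1.147×10^-4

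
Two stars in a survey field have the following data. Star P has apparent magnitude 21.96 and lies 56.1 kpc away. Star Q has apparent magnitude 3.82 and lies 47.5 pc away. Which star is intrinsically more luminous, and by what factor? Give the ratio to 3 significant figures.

Star P: d = 56.1 kpc = 56100 pc
Star P: M = m − 5 log₁₀ d + 5 = 21.96 − 5·4.7490 + 5 = 3.215
Star Q: M = m − 5 log₁₀ d + 5 = 3.82 − 5·1.6767 + 5 = 0.437
ΔM = M_P − M_Q = 3.215 − (0.437) = 2.779; smaller M is more luminous → Star Q.
L ratio = 10^(0.4 |ΔM|) = 10^1.111 = 12.93

Star Q is more luminous, by a factor of 12.9.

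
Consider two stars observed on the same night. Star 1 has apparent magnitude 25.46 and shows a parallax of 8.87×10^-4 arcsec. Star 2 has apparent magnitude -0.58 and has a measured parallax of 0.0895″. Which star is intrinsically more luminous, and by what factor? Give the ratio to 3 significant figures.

Star 1: d = 1/p = 1/8.87×10^-4″ = 1127 pc
Star 1: M = m − 5 log₁₀ d + 5 = 25.46 − 5·3.0521 + 5 = 15.200
Star 2: d = 1/p = 1/0.0895″ = 11.17 pc
Star 2: M = m − 5 log₁₀ d + 5 = -0.58 − 5·1.0482 + 5 = -0.821
ΔM = M_1 − M_2 = 15.200 − (-0.821) = 16.021; smaller M is more luminous → Star 2.
L ratio = 10^(0.4 |ΔM|) = 10^6.408 = 2.560×10^6

Star 2 is more luminous, by a factor of 2.56×10^6.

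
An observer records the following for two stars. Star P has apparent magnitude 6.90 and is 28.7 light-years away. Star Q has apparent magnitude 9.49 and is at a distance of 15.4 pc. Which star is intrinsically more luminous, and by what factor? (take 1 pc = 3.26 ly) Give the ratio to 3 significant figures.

Star P: d = 28.7 ly / 3.26 = 8.804 pc
Star P: M = m − 5 log₁₀ d + 5 = 6.90 − 5·0.9447 + 5 = 7.177
Star Q: M = m − 5 log₁₀ d + 5 = 9.49 − 5·1.1875 + 5 = 8.552
ΔM = M_P − M_Q = 7.177 − (8.552) = -1.376; smaller M is more luminous → Star P.
L ratio = 10^(0.4 |ΔM|) = 10^0.550 = 3.550

Star P is more luminous, by a factor of 3.55.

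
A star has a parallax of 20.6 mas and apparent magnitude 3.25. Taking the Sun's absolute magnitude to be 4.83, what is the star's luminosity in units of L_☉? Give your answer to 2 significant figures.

L/L_☉ ≈ 100

d = 1/p = 1000/20.6 mas = 48.54 pc
M = m − 5 log₁₀ d + 5 = 3.25 − 5·1.6861 + 5 = -0.181
M − M_☉ = -0.181 − 4.83 = -5.011
L/L_☉ = 10^(−0.4 × -5.011) = 101.0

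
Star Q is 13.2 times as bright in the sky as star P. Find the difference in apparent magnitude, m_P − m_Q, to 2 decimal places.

m_P − m_Q ≈ 2.80

Pogson: Δm = −2.5 log₁₀(ratio) = −2.5 log₁₀(13.2) = −2.5 × 1.1206 = -2.801
Star Q is brighter so has the smaller magnitude: m_P − m_Q is positive.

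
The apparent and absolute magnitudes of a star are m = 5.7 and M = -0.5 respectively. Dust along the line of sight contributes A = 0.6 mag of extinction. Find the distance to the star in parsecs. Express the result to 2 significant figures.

m − M = 5 log₁₀(d/10 pc) + A  ⇒  5.7 − (-0.5) − 0.6 = 5 log₁₀(d/10)
5.600 = 5 log₁₀(d/10)
log₁₀ d = (m − M − A)/5 + 1 = 2.1200
d = 10^2.1200 = 131.8 pc

d ≈ 130 pc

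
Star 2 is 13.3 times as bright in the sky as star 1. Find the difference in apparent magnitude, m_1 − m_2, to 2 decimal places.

m_1 − m_2 ≈ 2.81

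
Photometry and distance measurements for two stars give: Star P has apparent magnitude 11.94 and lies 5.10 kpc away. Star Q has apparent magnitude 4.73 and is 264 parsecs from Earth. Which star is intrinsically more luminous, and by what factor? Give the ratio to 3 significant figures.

Star P: d = 5.10 kpc = 5100 pc
Star P: M = m − 5 log₁₀ d + 5 = 11.94 − 5·3.7076 + 5 = -1.598
Star Q: M = m − 5 log₁₀ d + 5 = 4.73 − 5·2.4216 + 5 = -2.378
ΔM = M_P − M_Q = -1.598 − (-2.378) = 0.780; smaller M is more luminous → Star Q.
L ratio = 10^(0.4 |ΔM|) = 10^0.312 = 2.051

Star Q is more luminous, by a factor of 2.05.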